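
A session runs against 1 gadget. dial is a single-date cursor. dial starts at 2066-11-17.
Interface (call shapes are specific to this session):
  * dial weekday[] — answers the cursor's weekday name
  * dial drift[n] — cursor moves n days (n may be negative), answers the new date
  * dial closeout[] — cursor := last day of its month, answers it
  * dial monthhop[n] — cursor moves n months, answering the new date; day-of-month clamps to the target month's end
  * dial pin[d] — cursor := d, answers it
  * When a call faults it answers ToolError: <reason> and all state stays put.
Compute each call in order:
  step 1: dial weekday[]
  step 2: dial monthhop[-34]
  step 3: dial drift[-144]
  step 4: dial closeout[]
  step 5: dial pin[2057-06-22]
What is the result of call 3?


I try dial weekday(), yielding Wednesday.
Then dial monthhop passing n=-34, → 2064-01-17.
Then dial drift passing n=-144, giving 2063-08-26.
Next I call dial closeout(), and get 2063-08-31.
Then dial pin passing d=2057-06-22, and observe 2057-06-22.

Answer: 2063-08-26


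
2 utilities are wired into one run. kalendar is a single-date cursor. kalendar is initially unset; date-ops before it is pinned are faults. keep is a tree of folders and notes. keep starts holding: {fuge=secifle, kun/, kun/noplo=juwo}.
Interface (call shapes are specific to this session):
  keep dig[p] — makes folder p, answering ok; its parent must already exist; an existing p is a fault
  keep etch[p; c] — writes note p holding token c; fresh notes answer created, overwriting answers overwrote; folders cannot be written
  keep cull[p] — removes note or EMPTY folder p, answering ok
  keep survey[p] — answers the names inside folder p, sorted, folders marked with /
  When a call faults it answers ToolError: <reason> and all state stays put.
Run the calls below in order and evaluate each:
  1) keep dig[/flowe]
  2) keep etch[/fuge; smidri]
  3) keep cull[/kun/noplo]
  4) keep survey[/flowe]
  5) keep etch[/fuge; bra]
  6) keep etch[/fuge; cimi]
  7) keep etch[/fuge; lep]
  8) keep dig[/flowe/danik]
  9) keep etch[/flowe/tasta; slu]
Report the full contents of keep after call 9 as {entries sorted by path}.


==> keep dig(p→/flowe)
<== ok
==> keep etch(p→/fuge, c→smidri)
<== overwrote
==> keep cull(p→/kun/noplo)
<== ok
==> keep survey(p→/flowe)
<== []
==> keep etch(p→/fuge, c→bra)
<== overwrote
==> keep etch(p→/fuge, c→cimi)
<== overwrote
==> keep etch(p→/fuge, c→lep)
<== overwrote
==> keep dig(p→/flowe/danik)
<== ok
==> keep etch(p→/flowe/tasta, c→slu)
<== created

Answer: {flowe/, flowe/danik/, flowe/tasta=slu, fuge=lep, kun/}


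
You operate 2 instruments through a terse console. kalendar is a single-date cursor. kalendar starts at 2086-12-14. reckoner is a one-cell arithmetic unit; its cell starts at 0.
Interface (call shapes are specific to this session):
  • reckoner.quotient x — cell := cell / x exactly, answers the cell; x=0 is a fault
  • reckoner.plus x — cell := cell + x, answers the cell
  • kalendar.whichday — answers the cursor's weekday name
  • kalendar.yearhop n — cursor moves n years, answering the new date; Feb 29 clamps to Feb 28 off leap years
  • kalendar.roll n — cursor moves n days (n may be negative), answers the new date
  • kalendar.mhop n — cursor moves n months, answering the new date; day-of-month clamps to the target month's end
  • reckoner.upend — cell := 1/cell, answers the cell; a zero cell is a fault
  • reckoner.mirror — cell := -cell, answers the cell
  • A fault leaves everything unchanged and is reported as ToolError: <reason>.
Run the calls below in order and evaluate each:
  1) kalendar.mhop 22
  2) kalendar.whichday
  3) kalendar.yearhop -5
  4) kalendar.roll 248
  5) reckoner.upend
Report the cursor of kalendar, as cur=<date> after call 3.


Answer: cur=2083-10-14

Derivation:
% mhop 22
  2088-10-14
% whichday
  Thursday
% yearhop -5
  2083-10-14
% roll 248
  2084-06-18
% upend
  ToolError: reciprocal of zero


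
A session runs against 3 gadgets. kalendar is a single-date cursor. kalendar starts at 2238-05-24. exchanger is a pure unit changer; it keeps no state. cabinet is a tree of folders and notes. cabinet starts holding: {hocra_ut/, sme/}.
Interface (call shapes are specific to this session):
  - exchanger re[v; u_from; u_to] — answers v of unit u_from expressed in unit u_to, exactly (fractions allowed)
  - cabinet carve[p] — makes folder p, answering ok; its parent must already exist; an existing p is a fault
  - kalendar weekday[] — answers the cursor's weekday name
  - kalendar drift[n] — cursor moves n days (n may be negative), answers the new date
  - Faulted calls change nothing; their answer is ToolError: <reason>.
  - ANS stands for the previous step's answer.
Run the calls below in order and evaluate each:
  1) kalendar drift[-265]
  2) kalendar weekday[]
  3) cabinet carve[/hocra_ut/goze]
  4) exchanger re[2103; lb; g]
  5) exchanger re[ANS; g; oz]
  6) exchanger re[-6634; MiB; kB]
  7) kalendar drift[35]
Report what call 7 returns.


;; 1. kalendar drift(n: -265) : 2237-09-01
;; 2. kalendar weekday() : Friday
;; 3. cabinet carve(p: /hocra_ut/goze) : ok
;; 4. exchanger re(v: 2103, u_from: lb, u_to: g) : 95390475411/100000
;; 5. exchanger re(v: ANS, u_from: g, u_to: oz) : 33648
;; 6. exchanger re(v: -6634, u_from: MiB, u_to: kB) : -869531648/125
;; 7. kalendar drift(n: 35) : 2237-10-06

Answer: 2237-10-06


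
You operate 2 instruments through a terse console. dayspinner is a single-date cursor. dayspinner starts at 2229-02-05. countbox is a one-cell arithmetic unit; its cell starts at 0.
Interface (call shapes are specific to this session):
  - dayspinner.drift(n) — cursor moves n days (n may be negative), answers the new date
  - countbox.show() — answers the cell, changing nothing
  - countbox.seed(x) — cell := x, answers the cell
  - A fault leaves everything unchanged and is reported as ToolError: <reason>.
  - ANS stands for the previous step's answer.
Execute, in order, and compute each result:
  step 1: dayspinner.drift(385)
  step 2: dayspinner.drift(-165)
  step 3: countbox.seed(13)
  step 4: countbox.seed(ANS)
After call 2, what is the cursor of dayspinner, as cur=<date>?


·→ drift(n='385')
·← 2230-02-25
·→ drift(n='-165')
·← 2229-09-13
·→ seed(x='13')
·← 13
·→ seed(x='ANS')
·← 13

Answer: cur=2229-09-13


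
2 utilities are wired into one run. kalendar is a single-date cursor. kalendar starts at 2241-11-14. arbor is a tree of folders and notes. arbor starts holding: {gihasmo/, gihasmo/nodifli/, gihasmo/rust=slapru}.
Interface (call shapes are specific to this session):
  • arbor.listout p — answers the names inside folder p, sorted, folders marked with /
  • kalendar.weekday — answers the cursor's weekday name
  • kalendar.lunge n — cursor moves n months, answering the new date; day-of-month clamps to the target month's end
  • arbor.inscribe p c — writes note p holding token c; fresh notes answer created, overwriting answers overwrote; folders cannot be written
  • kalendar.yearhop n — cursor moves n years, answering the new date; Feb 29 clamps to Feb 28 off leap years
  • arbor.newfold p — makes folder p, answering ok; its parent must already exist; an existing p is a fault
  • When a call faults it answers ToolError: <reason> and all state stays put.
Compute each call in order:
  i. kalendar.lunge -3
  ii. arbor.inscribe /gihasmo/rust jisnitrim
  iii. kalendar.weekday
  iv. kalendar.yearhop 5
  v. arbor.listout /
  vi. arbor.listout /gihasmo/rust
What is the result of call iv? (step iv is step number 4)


Answer: 2246-08-14

Derivation:
==> kalendar.lunge(n=-3)
<== 2241-08-14
==> arbor.inscribe(p=/gihasmo/rust, c=jisnitrim)
<== overwrote
==> kalendar.weekday()
<== Saturday
==> kalendar.yearhop(n=5)
<== 2246-08-14
==> arbor.listout(p=/)
<== [gihasmo/]
==> arbor.listout(p=/gihasmo/rust)
<== ToolError: not a directory


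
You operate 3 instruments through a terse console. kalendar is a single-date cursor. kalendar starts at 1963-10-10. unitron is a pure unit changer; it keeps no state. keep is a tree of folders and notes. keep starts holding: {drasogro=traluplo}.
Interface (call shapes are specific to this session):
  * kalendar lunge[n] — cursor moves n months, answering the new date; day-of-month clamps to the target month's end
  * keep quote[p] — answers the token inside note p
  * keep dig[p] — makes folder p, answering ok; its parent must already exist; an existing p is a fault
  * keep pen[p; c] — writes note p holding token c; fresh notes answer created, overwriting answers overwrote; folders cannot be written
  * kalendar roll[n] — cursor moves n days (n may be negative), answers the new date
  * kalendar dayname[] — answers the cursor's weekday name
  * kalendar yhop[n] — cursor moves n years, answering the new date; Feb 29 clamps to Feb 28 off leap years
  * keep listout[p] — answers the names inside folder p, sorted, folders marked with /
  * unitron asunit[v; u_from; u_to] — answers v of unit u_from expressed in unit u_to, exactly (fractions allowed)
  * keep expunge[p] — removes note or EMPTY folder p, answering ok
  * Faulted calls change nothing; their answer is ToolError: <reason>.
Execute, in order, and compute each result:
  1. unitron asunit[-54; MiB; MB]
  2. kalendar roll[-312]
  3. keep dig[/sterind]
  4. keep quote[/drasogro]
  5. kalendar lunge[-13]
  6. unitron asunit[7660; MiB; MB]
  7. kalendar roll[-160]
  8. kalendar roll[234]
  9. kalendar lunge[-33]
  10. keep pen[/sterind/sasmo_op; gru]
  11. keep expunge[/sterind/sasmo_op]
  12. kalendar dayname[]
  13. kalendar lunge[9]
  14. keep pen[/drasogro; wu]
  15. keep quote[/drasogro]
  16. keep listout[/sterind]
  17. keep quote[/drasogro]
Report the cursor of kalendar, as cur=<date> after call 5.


I run unitron asunit(v→-54, u_from→MiB, u_to→MB), — result: -884736/15625.
Using kalendar roll(n→-312), → 1962-12-02.
I call keep dig(p→/sterind), which returns ok.
Using keep quote(p→/drasogro), and get traluplo.
Then kalendar lunge(n→-13), and get 1961-11-02.
I invoke unitron asunit(v→7660, u_from→MiB, u_to→MB), and observe 25100288/3125.
Then kalendar roll(n→-160), → 1961-05-26.
I try kalendar roll(n→234), → 1962-01-15.
Calling kalendar lunge(n→-33), → 1959-04-15.
Then keep pen(p→/sterind/sasmo_op, c→gru), which returns created.
Invoking keep expunge(p→/sterind/sasmo_op), — result: ok.
I run kalendar dayname(): Wednesday.
Next I call kalendar lunge(n→9), and observe 1960-01-15.
Then keep pen(p→/drasogro, c→wu), which returns overwrote.
I try keep quote(p→/drasogro), — result: wu.
I invoke keep listout(p→/sterind): [].
Invoking keep quote(p→/drasogro), → wu.

Answer: cur=1961-11-02


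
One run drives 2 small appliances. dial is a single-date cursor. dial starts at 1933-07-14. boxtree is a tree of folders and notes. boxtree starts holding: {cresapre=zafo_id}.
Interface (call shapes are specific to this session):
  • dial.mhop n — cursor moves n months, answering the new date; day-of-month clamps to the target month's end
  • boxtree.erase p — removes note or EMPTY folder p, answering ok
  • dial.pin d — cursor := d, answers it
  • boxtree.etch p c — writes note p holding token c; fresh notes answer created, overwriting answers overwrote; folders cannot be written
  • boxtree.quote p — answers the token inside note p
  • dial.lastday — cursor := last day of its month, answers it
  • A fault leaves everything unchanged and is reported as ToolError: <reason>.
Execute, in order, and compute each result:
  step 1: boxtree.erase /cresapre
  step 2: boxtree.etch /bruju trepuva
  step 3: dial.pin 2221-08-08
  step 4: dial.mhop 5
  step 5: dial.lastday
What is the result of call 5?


CALL boxtree.erase[p=/cresapre]
RET  ok
CALL boxtree.etch[p=/bruju; c=trepuva]
RET  created
CALL dial.pin[d=2221-08-08]
RET  2221-08-08
CALL dial.mhop[n=5]
RET  2222-01-08
CALL dial.lastday[]
RET  2222-01-31

Answer: 2222-01-31


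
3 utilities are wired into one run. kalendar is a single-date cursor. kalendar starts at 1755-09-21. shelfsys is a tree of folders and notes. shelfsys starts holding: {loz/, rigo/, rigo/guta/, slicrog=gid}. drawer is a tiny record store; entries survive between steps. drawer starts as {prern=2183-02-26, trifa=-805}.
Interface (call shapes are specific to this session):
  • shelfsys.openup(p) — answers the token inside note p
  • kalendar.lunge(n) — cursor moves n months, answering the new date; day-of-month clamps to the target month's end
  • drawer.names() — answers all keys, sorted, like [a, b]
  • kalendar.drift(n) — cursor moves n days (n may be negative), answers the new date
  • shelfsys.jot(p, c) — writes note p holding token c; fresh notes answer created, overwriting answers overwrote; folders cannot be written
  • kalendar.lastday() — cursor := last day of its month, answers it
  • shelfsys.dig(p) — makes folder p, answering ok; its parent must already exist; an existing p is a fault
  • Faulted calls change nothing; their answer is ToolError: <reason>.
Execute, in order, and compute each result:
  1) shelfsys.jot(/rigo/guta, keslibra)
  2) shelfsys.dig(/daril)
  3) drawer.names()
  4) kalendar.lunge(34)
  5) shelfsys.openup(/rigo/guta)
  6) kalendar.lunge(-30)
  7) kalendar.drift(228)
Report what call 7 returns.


Answer: 1756-09-05

Derivation:
>> shelfsys.jot(p→/rigo/guta, c→keslibra)
<< ToolError: is a directory
>> shelfsys.dig(p→/daril)
<< ok
>> drawer.names()
<< [prern, trifa]
>> kalendar.lunge(n→34)
<< 1758-07-21
>> shelfsys.openup(p→/rigo/guta)
<< ToolError: is a directory
>> kalendar.lunge(n→-30)
<< 1756-01-21
>> kalendar.drift(n→228)
<< 1756-09-05


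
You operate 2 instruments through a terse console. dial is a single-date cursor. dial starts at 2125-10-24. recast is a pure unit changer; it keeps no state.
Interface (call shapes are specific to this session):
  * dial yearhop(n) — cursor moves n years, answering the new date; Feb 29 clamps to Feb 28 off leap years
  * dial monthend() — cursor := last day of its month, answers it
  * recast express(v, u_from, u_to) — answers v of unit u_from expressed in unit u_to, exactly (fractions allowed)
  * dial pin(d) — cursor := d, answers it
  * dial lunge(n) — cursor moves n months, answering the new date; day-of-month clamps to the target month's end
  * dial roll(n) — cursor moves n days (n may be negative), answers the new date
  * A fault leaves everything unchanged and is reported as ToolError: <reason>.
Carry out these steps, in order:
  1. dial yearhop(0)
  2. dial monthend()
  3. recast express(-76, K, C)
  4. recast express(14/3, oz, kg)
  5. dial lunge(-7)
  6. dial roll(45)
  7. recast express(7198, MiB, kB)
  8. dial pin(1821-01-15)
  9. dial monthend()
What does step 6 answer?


-> dial yearhop(n='0')
<- 2125-10-24
-> dial monthend()
<- 2125-10-31
-> recast express(v='-76', u_from='K', u_to='C')
<- -6983/20
-> recast express(v='14/3', u_from='oz', u_to='kg')
<- 317514659/2400000000
-> dial lunge(n='-7')
<- 2125-03-31
-> dial roll(n='45')
<- 2125-05-15
-> recast express(v='7198', u_from='MiB', u_to='kB')
<- 943456256/125
-> dial pin(d='1821-01-15')
<- 1821-01-15
-> dial monthend()
<- 1821-01-31

Answer: 2125-05-15


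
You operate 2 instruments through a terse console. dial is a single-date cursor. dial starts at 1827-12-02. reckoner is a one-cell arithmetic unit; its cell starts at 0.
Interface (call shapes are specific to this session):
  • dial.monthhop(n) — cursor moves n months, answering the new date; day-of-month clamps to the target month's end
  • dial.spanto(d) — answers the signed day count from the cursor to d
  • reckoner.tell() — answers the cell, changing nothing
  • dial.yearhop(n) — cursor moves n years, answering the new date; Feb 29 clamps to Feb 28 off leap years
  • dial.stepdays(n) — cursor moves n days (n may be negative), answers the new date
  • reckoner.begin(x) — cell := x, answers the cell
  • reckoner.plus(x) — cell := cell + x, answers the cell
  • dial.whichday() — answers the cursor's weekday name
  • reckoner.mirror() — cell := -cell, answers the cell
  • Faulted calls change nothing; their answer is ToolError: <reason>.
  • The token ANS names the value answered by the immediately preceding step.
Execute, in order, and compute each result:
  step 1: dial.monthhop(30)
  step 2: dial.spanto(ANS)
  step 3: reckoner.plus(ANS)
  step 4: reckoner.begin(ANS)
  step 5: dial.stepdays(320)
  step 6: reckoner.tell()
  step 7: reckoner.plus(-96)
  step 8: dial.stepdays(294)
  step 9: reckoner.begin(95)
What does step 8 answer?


CALL dial.monthhop[30]
RET  1830-06-02
CALL dial.spanto[ANS]
RET  0
CALL reckoner.plus[ANS]
RET  0
CALL reckoner.begin[ANS]
RET  0
CALL dial.stepdays[320]
RET  1831-04-18
CALL reckoner.tell[]
RET  0
CALL reckoner.plus[-96]
RET  -96
CALL dial.stepdays[294]
RET  1832-02-06
CALL reckoner.begin[95]
RET  95

Answer: 1832-02-06


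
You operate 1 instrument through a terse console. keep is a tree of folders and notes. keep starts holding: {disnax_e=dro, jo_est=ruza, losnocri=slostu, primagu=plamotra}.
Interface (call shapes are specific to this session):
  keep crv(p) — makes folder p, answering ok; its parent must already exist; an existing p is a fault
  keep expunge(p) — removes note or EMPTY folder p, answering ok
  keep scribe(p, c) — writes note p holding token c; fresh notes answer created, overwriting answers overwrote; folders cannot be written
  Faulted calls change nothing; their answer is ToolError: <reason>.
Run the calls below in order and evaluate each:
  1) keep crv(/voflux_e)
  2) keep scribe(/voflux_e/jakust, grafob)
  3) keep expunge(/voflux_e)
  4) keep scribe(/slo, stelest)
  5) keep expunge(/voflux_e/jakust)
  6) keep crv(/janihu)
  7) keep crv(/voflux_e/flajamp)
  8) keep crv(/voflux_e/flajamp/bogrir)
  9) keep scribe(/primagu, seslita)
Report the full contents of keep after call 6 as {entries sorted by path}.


Answer: {disnax_e=dro, janihu/, jo_est=ruza, losnocri=slostu, primagu=plamotra, slo=stelest, voflux_e/}

Derivation:
# keep crv(p→/voflux_e) : ok
# keep scribe(p→/voflux_e/jakust, c→grafob) : created
# keep expunge(p→/voflux_e) : ToolError: not empty
# keep scribe(p→/slo, c→stelest) : created
# keep expunge(p→/voflux_e/jakust) : ok
# keep crv(p→/janihu) : ok
# keep crv(p→/voflux_e/flajamp) : ok
# keep crv(p→/voflux_e/flajamp/bogrir) : ok
# keep scribe(p→/primagu, c→seslita) : overwrote


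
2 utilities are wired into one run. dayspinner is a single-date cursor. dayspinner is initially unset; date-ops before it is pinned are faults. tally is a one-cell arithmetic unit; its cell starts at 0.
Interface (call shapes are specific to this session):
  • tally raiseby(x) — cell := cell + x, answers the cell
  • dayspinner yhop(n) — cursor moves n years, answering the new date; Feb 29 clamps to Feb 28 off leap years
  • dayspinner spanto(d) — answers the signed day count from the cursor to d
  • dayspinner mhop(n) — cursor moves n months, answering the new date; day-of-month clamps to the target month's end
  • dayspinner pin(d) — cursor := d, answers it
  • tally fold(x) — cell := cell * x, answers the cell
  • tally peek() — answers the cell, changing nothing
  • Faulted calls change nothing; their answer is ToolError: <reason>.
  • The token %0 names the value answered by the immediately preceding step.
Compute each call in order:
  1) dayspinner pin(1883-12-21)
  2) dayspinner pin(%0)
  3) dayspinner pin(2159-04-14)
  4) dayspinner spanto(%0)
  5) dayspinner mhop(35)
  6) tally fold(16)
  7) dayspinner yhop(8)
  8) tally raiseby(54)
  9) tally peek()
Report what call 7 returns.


==> dayspinner pin(1883-12-21)
<== 1883-12-21
==> dayspinner pin(%0)
<== 1883-12-21
==> dayspinner pin(2159-04-14)
<== 2159-04-14
==> dayspinner spanto(%0)
<== 0
==> dayspinner mhop(35)
<== 2162-03-14
==> tally fold(16)
<== 0
==> dayspinner yhop(8)
<== 2170-03-14
==> tally raiseby(54)
<== 54
==> tally peek()
<== 54

Answer: 2170-03-14


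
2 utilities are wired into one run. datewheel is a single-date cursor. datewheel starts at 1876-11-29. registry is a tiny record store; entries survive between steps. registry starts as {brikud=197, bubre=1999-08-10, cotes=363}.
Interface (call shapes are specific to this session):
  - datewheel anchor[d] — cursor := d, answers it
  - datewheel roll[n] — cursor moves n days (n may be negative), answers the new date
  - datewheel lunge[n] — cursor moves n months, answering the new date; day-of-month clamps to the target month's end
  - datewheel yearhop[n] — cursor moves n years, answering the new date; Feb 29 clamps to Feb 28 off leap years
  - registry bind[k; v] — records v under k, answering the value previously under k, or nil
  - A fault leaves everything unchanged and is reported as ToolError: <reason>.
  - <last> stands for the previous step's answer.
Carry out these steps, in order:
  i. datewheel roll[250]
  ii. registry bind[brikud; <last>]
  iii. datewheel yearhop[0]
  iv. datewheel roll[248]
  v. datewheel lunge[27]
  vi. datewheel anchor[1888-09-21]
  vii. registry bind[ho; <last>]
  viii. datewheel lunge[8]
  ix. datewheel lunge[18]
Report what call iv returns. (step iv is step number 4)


Answer: 1878-04-11

Derivation:
-> datewheel roll(n→250)
<- 1877-08-06
-> registry bind(k→brikud, v→<last>)
<- 197
-> datewheel yearhop(n→0)
<- 1877-08-06
-> datewheel roll(n→248)
<- 1878-04-11
-> datewheel lunge(n→27)
<- 1880-07-11
-> datewheel anchor(d→1888-09-21)
<- 1888-09-21
-> registry bind(k→ho, v→<last>)
<- nil
-> datewheel lunge(n→8)
<- 1889-05-21
-> datewheel lunge(n→18)
<- 1890-11-21


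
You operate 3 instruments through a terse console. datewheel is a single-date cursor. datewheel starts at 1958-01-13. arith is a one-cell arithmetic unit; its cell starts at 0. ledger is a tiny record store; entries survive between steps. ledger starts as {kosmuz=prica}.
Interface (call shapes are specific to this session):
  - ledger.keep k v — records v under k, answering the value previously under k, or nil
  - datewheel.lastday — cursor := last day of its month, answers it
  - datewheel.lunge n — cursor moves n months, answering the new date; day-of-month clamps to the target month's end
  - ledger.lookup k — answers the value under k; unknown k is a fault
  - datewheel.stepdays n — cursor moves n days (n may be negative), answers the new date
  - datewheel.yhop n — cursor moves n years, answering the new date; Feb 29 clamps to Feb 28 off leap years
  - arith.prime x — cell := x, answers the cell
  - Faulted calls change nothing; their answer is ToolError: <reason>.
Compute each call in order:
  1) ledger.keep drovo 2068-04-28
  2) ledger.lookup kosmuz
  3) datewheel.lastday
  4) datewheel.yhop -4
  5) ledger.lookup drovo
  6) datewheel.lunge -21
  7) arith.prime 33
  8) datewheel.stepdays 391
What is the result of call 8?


I invoke ledger.keep with k: drovo, v: 2068-04-28, which returns nil.
I use ledger.lookup with k: kosmuz, and get prica.
I use datewheel.lastday(), and observe 1958-01-31.
I call datewheel.yhop with n: -4, and observe 1954-01-31.
Invoking ledger.lookup with k: drovo, giving 2068-04-28.
I invoke datewheel.lunge with n: -21, — result: 1952-04-30.
Calling arith.prime with x: 33, → 33.
I call datewheel.stepdays with n: 391, and observe 1953-05-26.

Answer: 1953-05-26


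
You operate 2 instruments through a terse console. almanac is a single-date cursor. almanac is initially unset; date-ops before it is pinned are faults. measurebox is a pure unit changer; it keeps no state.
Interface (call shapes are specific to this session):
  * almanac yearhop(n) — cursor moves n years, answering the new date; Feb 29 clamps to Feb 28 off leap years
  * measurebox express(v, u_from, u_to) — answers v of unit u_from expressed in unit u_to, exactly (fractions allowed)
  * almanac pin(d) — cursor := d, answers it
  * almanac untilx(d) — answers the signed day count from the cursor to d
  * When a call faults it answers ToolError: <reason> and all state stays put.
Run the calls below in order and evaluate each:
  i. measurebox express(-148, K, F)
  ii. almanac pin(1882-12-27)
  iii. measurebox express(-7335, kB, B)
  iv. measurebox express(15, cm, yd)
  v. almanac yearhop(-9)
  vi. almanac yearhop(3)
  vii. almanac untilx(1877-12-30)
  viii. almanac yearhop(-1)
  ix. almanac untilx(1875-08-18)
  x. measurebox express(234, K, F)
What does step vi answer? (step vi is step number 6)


% 1. measurebox express(v='-148', u_from='K', u_to='F') == -72607/100
% 2. almanac pin(d='1882-12-27') == 1882-12-27
% 3. measurebox express(v='-7335', u_from='kB', u_to='B') == -7335000
% 4. measurebox express(v='15', u_from='cm', u_to='yd') == 125/762
% 5. almanac yearhop(n='-9') == 1873-12-27
% 6. almanac yearhop(n='3') == 1876-12-27
% 7. almanac untilx(d='1877-12-30') == 368
% 8. almanac yearhop(n='-1') == 1875-12-27
% 9. almanac untilx(d='1875-08-18') == -131
% 10. measurebox express(v='234', u_from='K', u_to='F') == -3847/100

Answer: 1876-12-27


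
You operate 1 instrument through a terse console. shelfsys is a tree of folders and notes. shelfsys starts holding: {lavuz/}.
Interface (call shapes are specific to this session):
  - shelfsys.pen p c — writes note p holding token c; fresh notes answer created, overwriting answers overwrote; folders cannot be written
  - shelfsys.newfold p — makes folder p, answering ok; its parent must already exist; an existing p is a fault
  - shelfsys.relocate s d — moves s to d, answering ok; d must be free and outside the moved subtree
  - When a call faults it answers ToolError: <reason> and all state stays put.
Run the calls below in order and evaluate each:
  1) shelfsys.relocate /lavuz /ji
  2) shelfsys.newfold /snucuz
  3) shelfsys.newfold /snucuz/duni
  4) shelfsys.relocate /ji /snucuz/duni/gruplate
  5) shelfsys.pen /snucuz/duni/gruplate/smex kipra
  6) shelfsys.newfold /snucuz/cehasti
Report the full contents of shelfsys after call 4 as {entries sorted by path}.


-> shelfsys.relocate(/lavuz, /ji)
<- ok
-> shelfsys.newfold(/snucuz)
<- ok
-> shelfsys.newfold(/snucuz/duni)
<- ok
-> shelfsys.relocate(/ji, /snucuz/duni/gruplate)
<- ok
-> shelfsys.pen(/snucuz/duni/gruplate/smex, kipra)
<- created
-> shelfsys.newfold(/snucuz/cehasti)
<- ok

Answer: {snucuz/, snucuz/duni/, snucuz/duni/gruplate/}


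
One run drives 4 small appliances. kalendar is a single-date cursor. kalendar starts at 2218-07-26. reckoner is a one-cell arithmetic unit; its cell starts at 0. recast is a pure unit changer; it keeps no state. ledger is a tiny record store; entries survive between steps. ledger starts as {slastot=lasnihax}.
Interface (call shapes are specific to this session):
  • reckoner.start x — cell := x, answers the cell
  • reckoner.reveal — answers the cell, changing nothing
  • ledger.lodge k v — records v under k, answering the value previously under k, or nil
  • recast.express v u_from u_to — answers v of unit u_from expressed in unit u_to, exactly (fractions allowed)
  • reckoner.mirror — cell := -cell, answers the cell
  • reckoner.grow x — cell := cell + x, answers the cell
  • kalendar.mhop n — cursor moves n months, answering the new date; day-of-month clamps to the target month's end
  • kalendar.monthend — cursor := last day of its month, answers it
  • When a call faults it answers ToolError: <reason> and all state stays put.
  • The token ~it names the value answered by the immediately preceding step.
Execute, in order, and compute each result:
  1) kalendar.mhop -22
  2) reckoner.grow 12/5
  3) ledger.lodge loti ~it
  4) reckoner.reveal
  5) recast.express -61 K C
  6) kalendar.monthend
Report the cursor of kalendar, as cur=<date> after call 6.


Step: kalendar.mhop[n='-22']
Result: 2216-09-26
Step: reckoner.grow[x='12/5']
Result: 12/5
Step: ledger.lodge[k='loti'; v='~it']
Result: nil
Step: reckoner.reveal[]
Result: 12/5
Step: recast.express[v='-61'; u_from='K'; u_to='C']
Result: -6683/20
Step: kalendar.monthend[]
Result: 2216-09-30

Answer: cur=2216-09-30


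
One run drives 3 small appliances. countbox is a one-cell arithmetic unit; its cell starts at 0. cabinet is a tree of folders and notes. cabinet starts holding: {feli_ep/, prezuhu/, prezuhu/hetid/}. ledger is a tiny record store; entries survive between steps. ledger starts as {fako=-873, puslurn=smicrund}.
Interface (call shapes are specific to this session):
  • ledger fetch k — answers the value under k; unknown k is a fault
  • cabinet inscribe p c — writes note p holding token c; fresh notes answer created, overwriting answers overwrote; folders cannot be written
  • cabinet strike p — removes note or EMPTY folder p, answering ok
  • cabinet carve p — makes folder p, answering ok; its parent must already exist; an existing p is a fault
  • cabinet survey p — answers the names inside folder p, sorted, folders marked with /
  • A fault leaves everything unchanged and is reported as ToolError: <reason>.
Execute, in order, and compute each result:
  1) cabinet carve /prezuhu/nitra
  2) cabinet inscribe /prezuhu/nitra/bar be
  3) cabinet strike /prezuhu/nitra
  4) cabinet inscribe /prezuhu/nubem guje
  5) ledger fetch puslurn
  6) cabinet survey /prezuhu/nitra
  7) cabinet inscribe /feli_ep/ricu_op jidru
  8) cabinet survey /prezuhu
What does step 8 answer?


! 1. cabinet carve(p='/prezuhu/nitra') -> ok
! 2. cabinet inscribe(p='/prezuhu/nitra/bar', c='be') -> created
! 3. cabinet strike(p='/prezuhu/nitra') -> ToolError: not empty
! 4. cabinet inscribe(p='/prezuhu/nubem', c='guje') -> created
! 5. ledger fetch(k='puslurn') -> smicrund
! 6. cabinet survey(p='/prezuhu/nitra') -> [bar]
! 7. cabinet inscribe(p='/feli_ep/ricu_op', c='jidru') -> created
! 8. cabinet survey(p='/prezuhu') -> [hetid/, nitra/, nubem]

Answer: [hetid/, nitra/, nubem]


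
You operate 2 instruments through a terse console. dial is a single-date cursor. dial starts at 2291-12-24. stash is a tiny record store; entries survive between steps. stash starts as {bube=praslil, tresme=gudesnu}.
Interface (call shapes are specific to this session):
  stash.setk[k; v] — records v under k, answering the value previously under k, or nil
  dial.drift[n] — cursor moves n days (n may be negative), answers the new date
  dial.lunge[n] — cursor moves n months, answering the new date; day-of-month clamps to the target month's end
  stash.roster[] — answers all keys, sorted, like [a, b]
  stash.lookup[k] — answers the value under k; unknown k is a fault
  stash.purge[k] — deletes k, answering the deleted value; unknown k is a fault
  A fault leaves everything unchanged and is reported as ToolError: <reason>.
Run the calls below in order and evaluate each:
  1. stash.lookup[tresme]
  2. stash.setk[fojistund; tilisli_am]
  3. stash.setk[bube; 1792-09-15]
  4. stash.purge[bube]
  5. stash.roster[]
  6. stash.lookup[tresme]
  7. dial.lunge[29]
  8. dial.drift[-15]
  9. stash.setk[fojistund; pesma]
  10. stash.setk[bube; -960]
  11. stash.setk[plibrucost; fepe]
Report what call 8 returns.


! 1. lookup(k→tresme) == gudesnu
! 2. setk(k→fojistund, v→tilisli_am) == nil
! 3. setk(k→bube, v→1792-09-15) == praslil
! 4. purge(k→bube) == 1792-09-15
! 5. roster() == [fojistund, tresme]
! 6. lookup(k→tresme) == gudesnu
! 7. lunge(n→29) == 2294-05-24
! 8. drift(n→-15) == 2294-05-09
! 9. setk(k→fojistund, v→pesma) == tilisli_am
! 10. setk(k→bube, v→-960) == nil
! 11. setk(k→plibrucost, v→fepe) == nil

Answer: 2294-05-09


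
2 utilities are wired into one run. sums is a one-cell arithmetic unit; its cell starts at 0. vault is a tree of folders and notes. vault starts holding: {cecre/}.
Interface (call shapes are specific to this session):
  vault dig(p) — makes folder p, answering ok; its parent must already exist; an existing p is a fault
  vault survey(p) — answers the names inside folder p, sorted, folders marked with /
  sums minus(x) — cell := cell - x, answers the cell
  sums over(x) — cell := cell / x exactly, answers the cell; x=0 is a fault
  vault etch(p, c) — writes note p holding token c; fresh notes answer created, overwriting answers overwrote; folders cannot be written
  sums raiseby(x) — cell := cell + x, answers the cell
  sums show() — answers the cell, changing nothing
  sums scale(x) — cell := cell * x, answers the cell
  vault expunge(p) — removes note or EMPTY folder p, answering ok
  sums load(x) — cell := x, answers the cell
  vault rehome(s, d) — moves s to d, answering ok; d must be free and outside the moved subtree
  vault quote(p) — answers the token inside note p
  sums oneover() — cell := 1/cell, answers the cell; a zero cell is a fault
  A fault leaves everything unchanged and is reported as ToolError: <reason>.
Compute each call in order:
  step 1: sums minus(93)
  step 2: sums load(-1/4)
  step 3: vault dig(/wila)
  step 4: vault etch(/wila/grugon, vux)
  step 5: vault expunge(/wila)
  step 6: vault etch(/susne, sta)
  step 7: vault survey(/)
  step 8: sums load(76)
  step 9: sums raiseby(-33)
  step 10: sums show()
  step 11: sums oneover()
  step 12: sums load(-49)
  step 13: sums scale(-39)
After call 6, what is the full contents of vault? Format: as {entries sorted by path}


Answer: {cecre/, susne=sta, wila/, wila/grugon=vux}

Derivation:
% sums minus 93
= -93
% sums load -1/4
= -1/4
% vault dig /wila
= ok
% vault etch /wila/grugon vux
= created
% vault expunge /wila
= ToolError: not empty
% vault etch /susne sta
= created
% vault survey /
= [cecre/, susne, wila/]
% sums load 76
= 76
% sums raiseby -33
= 43
% sums show
= 43
% sums oneover
= 1/43
% sums load -49
= -49
% sums scale -39
= 1911


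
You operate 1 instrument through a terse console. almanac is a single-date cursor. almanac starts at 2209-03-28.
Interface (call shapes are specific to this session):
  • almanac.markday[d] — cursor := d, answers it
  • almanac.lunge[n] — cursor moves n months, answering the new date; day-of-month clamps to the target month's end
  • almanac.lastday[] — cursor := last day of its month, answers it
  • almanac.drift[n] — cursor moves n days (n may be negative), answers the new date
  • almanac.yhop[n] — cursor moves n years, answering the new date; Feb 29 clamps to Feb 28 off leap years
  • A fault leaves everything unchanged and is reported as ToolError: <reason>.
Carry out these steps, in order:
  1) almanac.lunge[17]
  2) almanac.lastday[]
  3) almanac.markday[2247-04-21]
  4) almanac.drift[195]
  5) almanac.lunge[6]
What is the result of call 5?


Answer: 2248-05-02

Derivation:
CALL lunge[17]
RET  2210-08-28
CALL lastday[]
RET  2210-08-31
CALL markday[2247-04-21]
RET  2247-04-21
CALL drift[195]
RET  2247-11-02
CALL lunge[6]
RET  2248-05-02


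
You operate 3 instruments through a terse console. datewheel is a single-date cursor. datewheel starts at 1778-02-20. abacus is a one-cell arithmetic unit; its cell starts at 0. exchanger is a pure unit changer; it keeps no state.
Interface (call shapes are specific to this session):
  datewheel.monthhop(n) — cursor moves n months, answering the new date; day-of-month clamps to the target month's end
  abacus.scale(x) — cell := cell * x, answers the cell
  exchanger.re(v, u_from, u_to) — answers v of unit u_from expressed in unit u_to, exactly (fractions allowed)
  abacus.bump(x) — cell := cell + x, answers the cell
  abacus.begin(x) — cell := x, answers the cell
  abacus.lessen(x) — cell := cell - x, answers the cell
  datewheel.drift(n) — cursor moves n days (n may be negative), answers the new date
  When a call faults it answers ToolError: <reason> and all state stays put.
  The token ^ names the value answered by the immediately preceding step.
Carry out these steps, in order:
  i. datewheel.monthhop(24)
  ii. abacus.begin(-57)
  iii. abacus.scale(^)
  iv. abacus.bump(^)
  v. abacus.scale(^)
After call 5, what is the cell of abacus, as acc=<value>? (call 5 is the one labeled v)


Answer: acc=42224004

Derivation:
·→ monthhop(n=24)
·← 1780-02-20
·→ begin(x=-57)
·← -57
·→ scale(x=^)
·← 3249
·→ bump(x=^)
·← 6498
·→ scale(x=^)
·← 42224004


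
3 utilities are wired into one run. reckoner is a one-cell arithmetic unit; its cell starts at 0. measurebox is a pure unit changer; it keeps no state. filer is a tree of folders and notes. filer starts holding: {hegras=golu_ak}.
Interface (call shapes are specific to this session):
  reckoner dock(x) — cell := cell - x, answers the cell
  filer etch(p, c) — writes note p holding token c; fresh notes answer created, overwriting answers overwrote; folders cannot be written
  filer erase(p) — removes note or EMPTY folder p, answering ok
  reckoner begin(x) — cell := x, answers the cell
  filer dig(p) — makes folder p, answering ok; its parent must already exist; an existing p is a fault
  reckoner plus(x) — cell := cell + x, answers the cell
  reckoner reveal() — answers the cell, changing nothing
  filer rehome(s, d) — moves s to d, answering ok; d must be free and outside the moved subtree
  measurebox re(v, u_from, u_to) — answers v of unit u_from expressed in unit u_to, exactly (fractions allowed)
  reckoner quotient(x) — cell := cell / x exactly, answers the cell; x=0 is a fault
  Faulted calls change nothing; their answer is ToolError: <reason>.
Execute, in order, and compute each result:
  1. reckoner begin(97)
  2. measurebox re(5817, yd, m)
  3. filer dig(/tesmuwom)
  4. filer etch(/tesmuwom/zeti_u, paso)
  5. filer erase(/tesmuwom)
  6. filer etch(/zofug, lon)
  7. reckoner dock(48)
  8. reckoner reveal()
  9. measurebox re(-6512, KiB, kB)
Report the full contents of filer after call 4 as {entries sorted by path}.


Calling reckoner begin(97), yielding 97.
I invoke measurebox re(5817, yd, m), → 6648831/1250.
I run filer dig(/tesmuwom), which returns ok.
I call filer etch(/tesmuwom/zeti_u, paso), giving created.
I call filer erase(/tesmuwom), giving ToolError: not empty.
I invoke filer etch(/zofug, lon), → created.
Using reckoner dock(48), giving 49.
Now I run reckoner reveal(), and get 49.
I run measurebox re(-6512, KiB, kB), and get -833536/125.

Answer: {hegras=golu_ak, tesmuwom/, tesmuwom/zeti_u=paso}


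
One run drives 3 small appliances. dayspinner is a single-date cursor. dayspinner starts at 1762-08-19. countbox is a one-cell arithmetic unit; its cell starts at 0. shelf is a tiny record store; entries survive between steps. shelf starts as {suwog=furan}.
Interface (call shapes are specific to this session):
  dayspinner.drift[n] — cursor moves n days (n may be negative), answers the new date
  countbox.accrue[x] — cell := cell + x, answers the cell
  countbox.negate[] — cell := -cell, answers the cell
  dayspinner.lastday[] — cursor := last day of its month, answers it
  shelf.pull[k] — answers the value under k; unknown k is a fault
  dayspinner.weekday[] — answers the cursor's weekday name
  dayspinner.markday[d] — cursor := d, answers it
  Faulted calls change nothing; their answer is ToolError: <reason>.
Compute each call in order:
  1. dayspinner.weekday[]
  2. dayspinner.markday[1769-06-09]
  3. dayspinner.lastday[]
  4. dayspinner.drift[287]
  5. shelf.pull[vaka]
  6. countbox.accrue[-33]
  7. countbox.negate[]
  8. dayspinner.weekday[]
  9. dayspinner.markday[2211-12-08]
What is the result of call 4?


$ dayspinner.weekday
= Thursday
$ dayspinner.markday d='1769-06-09'
= 1769-06-09
$ dayspinner.lastday
= 1769-06-30
$ dayspinner.drift n='287'
= 1770-04-13
$ shelf.pull k='vaka'
= ToolError: no such key vaka
$ countbox.accrue x='-33'
= -33
$ countbox.negate
= 33
$ dayspinner.weekday
= Friday
$ dayspinner.markday d='2211-12-08'
= 2211-12-08

Answer: 1770-04-13


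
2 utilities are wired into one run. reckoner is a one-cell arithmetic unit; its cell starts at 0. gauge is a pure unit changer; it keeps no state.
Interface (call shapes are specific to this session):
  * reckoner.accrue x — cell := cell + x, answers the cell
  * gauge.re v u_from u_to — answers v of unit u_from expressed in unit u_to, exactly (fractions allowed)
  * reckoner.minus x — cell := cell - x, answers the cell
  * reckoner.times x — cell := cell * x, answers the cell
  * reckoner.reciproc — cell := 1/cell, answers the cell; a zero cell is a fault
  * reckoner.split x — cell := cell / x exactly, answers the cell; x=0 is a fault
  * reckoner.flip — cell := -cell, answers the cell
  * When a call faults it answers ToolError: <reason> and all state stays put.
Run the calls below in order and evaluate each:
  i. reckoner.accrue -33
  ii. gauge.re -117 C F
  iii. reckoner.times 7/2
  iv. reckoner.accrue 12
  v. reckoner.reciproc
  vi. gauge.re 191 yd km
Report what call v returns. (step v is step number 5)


·→ reckoner.accrue(-33)
·← -33
·→ gauge.re(-117, C, F)
·← -893/5
·→ reckoner.times(7/2)
·← -231/2
·→ reckoner.accrue(12)
·← -207/2
·→ reckoner.reciproc()
·← -2/207
·→ gauge.re(191, yd, km)
·← 218313/1250000

Answer: -2/207
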